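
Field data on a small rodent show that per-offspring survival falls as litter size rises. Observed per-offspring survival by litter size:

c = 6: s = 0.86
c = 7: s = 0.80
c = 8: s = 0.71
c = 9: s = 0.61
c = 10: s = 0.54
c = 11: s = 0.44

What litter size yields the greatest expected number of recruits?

Expected recruits = c × s(c):
  c=6: 6 × 0.86 = 5.160
  c=7: 7 × 0.80 = 5.600
  c=8: 8 × 0.71 = 5.680
  c=9: 9 × 0.61 = 5.490
  c=10: 10 × 0.54 = 5.400
  c=11: 11 × 0.44 = 4.840
Maximum at c = 8 (5.680 recruits).

8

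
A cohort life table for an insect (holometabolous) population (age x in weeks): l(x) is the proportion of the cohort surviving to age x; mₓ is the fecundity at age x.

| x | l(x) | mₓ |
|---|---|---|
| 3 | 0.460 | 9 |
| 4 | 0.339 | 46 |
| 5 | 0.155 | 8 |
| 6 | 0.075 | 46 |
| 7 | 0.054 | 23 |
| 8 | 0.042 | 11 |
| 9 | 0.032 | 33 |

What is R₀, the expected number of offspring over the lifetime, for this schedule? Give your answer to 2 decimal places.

27.18

R₀ = Σ l(x) mₓ:
  age 3: 0.460 × 9 = 4.1400
  age 4: 0.339 × 46 = 15.5940
  age 5: 0.155 × 8 = 1.2400
  age 6: 0.075 × 46 = 3.4500
  age 7: 0.054 × 23 = 1.2420
  age 8: 0.042 × 11 = 0.4620
  age 9: 0.032 × 33 = 1.0560
R₀ = 4.1400 + 15.5940 + 1.2400 + 3.4500 + 1.2420 + 0.4620 + 1.0560 = 27.1840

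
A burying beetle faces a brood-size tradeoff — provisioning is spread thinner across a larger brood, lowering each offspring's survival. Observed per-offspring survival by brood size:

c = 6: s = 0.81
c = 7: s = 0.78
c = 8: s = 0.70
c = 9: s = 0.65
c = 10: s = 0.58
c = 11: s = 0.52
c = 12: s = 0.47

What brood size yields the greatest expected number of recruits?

Expected recruits = c × s(c):
  c=6: 6 × 0.81 = 4.860
  c=7: 7 × 0.78 = 5.460
  c=8: 8 × 0.70 = 5.600
  c=9: 9 × 0.65 = 5.850
  c=10: 10 × 0.58 = 5.800
  c=11: 11 × 0.52 = 5.720
  c=12: 12 × 0.47 = 5.640
Maximum at c = 9 (5.850 recruits).

9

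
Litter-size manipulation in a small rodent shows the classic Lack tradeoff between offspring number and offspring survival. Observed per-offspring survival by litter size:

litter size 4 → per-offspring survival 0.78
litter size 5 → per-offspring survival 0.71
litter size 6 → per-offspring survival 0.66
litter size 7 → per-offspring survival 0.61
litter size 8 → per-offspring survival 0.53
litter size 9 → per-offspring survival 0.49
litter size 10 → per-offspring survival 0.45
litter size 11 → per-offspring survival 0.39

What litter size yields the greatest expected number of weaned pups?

10

Expected weaned pups = c × s(c):
  c=4: 4 × 0.78 = 3.120
  c=5: 5 × 0.71 = 3.550
  c=6: 6 × 0.66 = 3.960
  c=7: 7 × 0.61 = 4.270
  c=8: 8 × 0.53 = 4.240
  c=9: 9 × 0.49 = 4.410
  c=10: 10 × 0.45 = 4.500
  c=11: 11 × 0.39 = 4.290
Maximum at c = 10 (4.500 weaned pups).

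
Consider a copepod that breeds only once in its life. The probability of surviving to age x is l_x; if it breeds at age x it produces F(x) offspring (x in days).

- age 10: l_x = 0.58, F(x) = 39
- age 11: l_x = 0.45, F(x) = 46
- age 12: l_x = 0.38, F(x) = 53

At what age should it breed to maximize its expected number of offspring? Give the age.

10

Expected offspring if breeding at age x = l_x × F(x):
  age 10: 0.58 × 39 = 22.620
  age 11: 0.45 × 46 = 20.700
  age 12: 0.38 × 53 = 20.140
Maximum at age 10 (22.620).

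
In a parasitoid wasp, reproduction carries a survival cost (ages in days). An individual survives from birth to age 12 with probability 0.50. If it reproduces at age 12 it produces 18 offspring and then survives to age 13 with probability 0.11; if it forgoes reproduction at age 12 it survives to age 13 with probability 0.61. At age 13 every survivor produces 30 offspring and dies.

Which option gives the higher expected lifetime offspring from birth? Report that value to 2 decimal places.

10.65

breed at age 12: R₀ = 0.50 × (18 + 0.11 × 30) = 0.50 × 21.3000 = 10.6500
delay to age 13: R₀ = 0.50 × (0.61 × 30) = 0.50 × 18.3000 = 9.1500
Higher: breed at age 12 (10.6500).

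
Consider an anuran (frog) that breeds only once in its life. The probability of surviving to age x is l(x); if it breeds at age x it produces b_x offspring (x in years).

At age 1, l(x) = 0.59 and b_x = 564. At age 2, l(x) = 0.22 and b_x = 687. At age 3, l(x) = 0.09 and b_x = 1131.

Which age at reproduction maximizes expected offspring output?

1

Expected offspring if breeding at age x = l(x) × b_x:
  age 1: 0.59 × 564 = 332.760
  age 2: 0.22 × 687 = 151.140
  age 3: 0.09 × 1131 = 101.790
Maximum at age 1 (332.760).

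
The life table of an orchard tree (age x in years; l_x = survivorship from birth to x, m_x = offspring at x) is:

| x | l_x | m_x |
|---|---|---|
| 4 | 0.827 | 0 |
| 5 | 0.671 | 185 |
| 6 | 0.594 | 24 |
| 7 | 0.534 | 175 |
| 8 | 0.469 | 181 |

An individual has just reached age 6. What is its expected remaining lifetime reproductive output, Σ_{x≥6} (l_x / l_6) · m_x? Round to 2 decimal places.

l_6 = 0.594. Conditional survival from age 6 to x is l_x / l_6.
  x=6: (0.594/0.594) × 24 = 24.0000
  x=7: (0.534/0.594) × 175 = 157.3232
  x=8: (0.469/0.594) × 181 = 142.9108
Sum = 24.0000 + 157.3232 + 142.9108 = 324.2340

324.23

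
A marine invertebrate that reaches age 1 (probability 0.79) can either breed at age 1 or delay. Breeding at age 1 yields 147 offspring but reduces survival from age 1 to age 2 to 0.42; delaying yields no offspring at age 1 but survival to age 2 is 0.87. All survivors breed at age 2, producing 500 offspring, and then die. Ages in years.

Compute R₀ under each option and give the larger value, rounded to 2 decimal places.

343.65

breed at age 1: R₀ = 0.79 × (147 + 0.42 × 500) = 0.79 × 357.0000 = 282.0300
delay to age 2: R₀ = 0.79 × (0.87 × 500) = 0.79 × 435.0000 = 343.6500
Higher: delay to age 2 (343.6500).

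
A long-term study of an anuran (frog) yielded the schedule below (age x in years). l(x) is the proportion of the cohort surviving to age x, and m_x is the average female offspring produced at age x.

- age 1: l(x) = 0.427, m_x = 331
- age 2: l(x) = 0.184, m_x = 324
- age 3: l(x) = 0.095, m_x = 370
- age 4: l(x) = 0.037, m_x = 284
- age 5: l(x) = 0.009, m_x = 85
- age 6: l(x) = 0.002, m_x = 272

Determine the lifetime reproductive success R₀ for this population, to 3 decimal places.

R₀ = Σ l(x) m_x:
  age 1: 0.427 × 331 = 141.3370
  age 2: 0.184 × 324 = 59.6160
  age 3: 0.095 × 370 = 35.1500
  age 4: 0.037 × 284 = 10.5080
  age 5: 0.009 × 85 = 0.7650
  age 6: 0.002 × 272 = 0.5440
R₀ = 141.3370 + 59.6160 + 35.1500 + 10.5080 + 0.7650 + 0.5440 = 247.9200

247.920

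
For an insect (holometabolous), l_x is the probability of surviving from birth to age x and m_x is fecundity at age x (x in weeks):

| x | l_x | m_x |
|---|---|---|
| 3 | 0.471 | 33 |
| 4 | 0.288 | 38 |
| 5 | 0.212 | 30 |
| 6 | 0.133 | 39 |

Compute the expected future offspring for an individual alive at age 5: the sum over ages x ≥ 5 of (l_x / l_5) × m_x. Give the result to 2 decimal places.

l_5 = 0.212. Conditional survival from age 5 to x is l_x / l_5.
  x=5: (0.212/0.212) × 30 = 30.0000
  x=6: (0.133/0.212) × 39 = 24.4670
Sum = 30.0000 + 24.4670 = 54.4670

54.47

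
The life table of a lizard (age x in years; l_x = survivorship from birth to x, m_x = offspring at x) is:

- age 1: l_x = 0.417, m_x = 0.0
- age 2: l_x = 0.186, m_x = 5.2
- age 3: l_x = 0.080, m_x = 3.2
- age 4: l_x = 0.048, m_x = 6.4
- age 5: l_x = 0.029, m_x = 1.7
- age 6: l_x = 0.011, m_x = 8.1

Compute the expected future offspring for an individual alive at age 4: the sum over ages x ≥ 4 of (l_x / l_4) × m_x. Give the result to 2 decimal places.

9.28

l_4 = 0.048. Conditional survival from age 4 to x is l_x / l_4.
  x=4: (0.048/0.048) × 6.4 = 6.4000
  x=5: (0.029/0.048) × 1.7 = 1.0271
  x=6: (0.011/0.048) × 8.1 = 1.8562
Sum = 6.4000 + 1.0271 + 1.8562 = 9.2833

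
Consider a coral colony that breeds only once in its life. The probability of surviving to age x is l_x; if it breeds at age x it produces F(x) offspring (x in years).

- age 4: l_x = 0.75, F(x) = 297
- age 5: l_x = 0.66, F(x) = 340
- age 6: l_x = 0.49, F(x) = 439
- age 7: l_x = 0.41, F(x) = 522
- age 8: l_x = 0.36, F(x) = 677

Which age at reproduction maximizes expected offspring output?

Expected offspring if breeding at age x = l_x × F(x):
  age 4: 0.75 × 297 = 222.750
  age 5: 0.66 × 340 = 224.400
  age 6: 0.49 × 439 = 215.110
  age 7: 0.41 × 522 = 214.020
  age 8: 0.36 × 677 = 243.720
Maximum at age 8 (243.720).

8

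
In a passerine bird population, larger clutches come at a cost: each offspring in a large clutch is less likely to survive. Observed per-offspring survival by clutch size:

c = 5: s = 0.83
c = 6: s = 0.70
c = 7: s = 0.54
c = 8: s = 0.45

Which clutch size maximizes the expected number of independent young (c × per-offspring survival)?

Expected independent young = c × s(c):
  c=5: 5 × 0.83 = 4.150
  c=6: 6 × 0.70 = 4.200
  c=7: 7 × 0.54 = 3.780
  c=8: 8 × 0.45 = 3.600
Maximum at c = 6 (4.200 independent young).

6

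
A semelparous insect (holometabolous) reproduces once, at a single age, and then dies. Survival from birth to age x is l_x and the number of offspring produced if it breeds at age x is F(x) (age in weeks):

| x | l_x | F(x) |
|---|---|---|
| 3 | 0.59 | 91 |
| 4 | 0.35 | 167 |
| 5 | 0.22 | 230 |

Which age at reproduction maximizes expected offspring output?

4

Expected offspring if breeding at age x = l_x × F(x):
  age 3: 0.59 × 91 = 53.690
  age 4: 0.35 × 167 = 58.450
  age 5: 0.22 × 230 = 50.600
Maximum at age 4 (58.450).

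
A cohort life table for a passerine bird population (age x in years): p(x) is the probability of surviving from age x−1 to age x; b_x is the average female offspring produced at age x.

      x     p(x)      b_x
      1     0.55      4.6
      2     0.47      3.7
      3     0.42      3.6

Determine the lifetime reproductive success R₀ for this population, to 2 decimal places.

3.88

Survivorship from birth: l_x = p_1·p_2·…·p_x.
  l_1 = 0.55000
  l_2 = 0.25850
  l_3 = 0.10857
R₀ = Σ l_x b_x:
  age 1: 0.55000 × 4.6 = 2.5300
  age 2: 0.25850 × 3.7 = 0.9565
  age 3: 0.10857 × 3.6 = 0.3909
R₀ = 2.5300 + 0.9565 + 0.3909 = 3.8773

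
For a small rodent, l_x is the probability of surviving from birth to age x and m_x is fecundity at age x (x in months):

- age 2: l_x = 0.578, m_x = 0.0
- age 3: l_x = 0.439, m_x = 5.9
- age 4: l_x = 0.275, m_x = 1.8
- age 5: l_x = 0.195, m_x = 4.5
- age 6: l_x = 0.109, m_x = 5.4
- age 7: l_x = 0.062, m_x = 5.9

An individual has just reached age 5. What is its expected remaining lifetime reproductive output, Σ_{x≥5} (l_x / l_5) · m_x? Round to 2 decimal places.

l_5 = 0.195. Conditional survival from age 5 to x is l_x / l_5.
  x=5: (0.195/0.195) × 4.5 = 4.5000
  x=6: (0.109/0.195) × 5.4 = 3.0185
  x=7: (0.062/0.195) × 5.9 = 1.8759
Sum = 4.5000 + 3.0185 + 1.8759 = 9.3944

9.39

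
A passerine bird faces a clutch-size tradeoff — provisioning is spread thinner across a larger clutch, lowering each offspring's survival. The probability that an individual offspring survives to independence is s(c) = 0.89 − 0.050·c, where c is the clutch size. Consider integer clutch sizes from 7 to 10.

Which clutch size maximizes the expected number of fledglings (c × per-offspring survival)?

Expected fledglings = c × s(c):
  c=7: 7 × 0.540 = 3.780
  c=8: 8 × 0.490 = 3.920
  c=9: 9 × 0.440 = 3.960
  c=10: 10 × 0.390 = 3.900
Maximum at c = 9 (3.960 fledglings).

9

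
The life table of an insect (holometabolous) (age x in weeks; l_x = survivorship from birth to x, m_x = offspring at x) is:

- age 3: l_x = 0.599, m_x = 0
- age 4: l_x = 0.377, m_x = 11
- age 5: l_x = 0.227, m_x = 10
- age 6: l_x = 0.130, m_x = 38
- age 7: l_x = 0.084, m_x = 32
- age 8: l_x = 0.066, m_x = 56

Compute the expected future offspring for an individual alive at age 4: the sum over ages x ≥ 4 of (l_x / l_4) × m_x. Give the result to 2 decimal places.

47.06

l_4 = 0.377. Conditional survival from age 4 to x is l_x / l_4.
  x=4: (0.377/0.377) × 11 = 11.0000
  x=5: (0.227/0.377) × 10 = 6.0212
  x=6: (0.130/0.377) × 38 = 13.1034
  x=7: (0.084/0.377) × 32 = 7.1300
  x=8: (0.066/0.377) × 56 = 9.8037
Sum = 11.0000 + 6.0212 + 13.1034 + 7.1300 + 9.8037 = 47.0584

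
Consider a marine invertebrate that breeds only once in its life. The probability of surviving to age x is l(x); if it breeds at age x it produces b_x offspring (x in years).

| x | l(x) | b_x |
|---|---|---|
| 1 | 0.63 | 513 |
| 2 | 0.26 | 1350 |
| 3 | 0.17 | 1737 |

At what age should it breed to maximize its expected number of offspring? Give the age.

2

Expected offspring if breeding at age x = l(x) × b_x:
  age 1: 0.63 × 513 = 323.190
  age 2: 0.26 × 1350 = 351.000
  age 3: 0.17 × 1737 = 295.290
Maximum at age 2 (351.000).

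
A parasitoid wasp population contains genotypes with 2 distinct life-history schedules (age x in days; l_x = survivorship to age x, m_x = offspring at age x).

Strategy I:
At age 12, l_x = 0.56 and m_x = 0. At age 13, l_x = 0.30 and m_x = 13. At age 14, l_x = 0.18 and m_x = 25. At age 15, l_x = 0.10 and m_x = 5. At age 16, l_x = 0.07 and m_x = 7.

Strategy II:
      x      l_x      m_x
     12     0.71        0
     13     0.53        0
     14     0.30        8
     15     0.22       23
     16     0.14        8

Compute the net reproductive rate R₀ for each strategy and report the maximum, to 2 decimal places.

Strategy I: R₀ = 0.56×0 + 0.30×13 + 0.18×25 + 0.10×5 + 0.07×7 = 9.3900
Strategy II: R₀ = 0.71×0 + 0.53×0 + 0.30×8 + 0.22×23 + 0.14×8 = 8.5800
Highest R₀: strategy I with 9.3900.

9.39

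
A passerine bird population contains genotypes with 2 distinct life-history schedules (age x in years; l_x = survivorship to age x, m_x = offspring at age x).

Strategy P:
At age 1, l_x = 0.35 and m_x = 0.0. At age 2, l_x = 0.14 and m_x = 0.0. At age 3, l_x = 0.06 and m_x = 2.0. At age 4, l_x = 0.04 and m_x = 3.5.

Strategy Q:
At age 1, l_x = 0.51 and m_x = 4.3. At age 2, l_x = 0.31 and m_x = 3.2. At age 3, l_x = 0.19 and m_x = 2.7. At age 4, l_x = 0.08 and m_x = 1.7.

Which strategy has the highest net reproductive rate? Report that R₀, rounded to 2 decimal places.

3.83

Strategy P: R₀ = 0.35×0.0 + 0.14×0.0 + 0.06×2.0 + 0.04×3.5 = 0.2600
Strategy Q: R₀ = 0.51×4.3 + 0.31×3.2 + 0.19×2.7 + 0.08×1.7 = 3.8340
Highest R₀: strategy Q with 3.8340.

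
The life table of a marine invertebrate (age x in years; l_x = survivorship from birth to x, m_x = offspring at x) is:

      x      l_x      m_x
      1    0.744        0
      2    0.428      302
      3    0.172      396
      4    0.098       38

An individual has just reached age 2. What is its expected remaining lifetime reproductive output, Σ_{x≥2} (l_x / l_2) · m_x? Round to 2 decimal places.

469.84

l_2 = 0.428. Conditional survival from age 2 to x is l_x / l_2.
  x=2: (0.428/0.428) × 302 = 302.0000
  x=3: (0.172/0.428) × 396 = 159.1402
  x=4: (0.098/0.428) × 38 = 8.7009
Sum = 302.0000 + 159.1402 + 8.7009 = 469.8411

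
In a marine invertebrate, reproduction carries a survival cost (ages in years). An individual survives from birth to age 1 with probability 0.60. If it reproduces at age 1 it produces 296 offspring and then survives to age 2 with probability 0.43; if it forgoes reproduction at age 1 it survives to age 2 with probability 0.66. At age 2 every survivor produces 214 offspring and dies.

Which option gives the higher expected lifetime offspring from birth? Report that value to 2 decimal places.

breed at age 1: R₀ = 0.60 × (296 + 0.43 × 214) = 0.60 × 388.0200 = 232.8120
delay to age 2: R₀ = 0.60 × (0.66 × 214) = 0.60 × 141.2400 = 84.7440
Higher: breed at age 1 (232.8120).

232.81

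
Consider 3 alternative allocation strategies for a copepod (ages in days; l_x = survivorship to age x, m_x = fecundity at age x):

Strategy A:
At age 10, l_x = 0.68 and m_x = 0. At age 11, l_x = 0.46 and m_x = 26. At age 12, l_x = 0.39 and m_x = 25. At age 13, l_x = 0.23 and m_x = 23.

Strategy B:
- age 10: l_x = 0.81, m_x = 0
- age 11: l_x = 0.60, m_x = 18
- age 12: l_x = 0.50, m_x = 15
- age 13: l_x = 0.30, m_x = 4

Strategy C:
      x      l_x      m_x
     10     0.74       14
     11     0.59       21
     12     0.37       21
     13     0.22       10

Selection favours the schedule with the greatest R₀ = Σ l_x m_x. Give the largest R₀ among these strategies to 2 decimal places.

32.72

Strategy A: R₀ = 0.68×0 + 0.46×26 + 0.39×25 + 0.23×23 = 27.0000
Strategy B: R₀ = 0.81×0 + 0.60×18 + 0.50×15 + 0.30×4 = 19.5000
Strategy C: R₀ = 0.74×14 + 0.59×21 + 0.37×21 + 0.22×10 = 32.7200
Highest R₀: strategy C with 32.7200.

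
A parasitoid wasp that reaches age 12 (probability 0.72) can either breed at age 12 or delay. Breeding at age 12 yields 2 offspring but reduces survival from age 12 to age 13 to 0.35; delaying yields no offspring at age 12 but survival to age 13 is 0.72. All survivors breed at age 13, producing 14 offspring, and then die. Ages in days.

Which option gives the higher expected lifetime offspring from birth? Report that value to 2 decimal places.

breed at age 12: R₀ = 0.72 × (2 + 0.35 × 14) = 0.72 × 6.9000 = 4.9680
delay to age 13: R₀ = 0.72 × (0.72 × 14) = 0.72 × 10.0800 = 7.2576
Higher: delay to age 13 (7.2576).

7.26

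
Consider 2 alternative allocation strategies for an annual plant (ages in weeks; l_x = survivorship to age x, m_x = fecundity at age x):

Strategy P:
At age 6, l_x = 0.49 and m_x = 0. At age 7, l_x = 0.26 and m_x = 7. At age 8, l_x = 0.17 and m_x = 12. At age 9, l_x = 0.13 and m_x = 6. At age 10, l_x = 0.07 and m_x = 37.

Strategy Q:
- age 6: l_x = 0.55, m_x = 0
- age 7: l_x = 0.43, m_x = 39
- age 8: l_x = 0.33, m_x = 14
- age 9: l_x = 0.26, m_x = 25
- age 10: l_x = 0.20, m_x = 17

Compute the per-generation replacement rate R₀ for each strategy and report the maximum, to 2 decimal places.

Strategy P: R₀ = 0.49×0 + 0.26×7 + 0.17×12 + 0.13×6 + 0.07×37 = 7.2300
Strategy Q: R₀ = 0.55×0 + 0.43×39 + 0.33×14 + 0.26×25 + 0.20×17 = 31.2900
Highest R₀: strategy Q with 31.2900.

31.29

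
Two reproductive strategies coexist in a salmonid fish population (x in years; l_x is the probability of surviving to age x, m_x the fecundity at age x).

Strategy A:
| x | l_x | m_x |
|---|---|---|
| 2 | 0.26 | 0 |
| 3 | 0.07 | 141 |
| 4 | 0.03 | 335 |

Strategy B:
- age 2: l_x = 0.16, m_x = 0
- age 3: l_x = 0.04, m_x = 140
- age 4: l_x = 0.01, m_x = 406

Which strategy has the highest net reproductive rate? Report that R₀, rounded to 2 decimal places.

Strategy A: R₀ = 0.26×0 + 0.07×141 + 0.03×335 = 19.9200
Strategy B: R₀ = 0.16×0 + 0.04×140 + 0.01×406 = 9.6600
Highest R₀: strategy A with 19.9200.

19.92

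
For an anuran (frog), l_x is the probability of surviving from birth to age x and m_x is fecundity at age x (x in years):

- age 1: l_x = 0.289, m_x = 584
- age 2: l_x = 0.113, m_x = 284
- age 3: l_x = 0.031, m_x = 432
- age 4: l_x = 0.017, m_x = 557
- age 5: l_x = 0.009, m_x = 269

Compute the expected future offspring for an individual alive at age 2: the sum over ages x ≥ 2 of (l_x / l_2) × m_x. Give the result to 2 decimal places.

507.73

l_2 = 0.113. Conditional survival from age 2 to x is l_x / l_2.
  x=2: (0.113/0.113) × 284 = 284.0000
  x=3: (0.031/0.113) × 432 = 118.5133
  x=4: (0.017/0.113) × 557 = 83.7965
  x=5: (0.009/0.113) × 269 = 21.4248
Sum = 284.0000 + 118.5133 + 83.7965 + 21.4248 = 507.7345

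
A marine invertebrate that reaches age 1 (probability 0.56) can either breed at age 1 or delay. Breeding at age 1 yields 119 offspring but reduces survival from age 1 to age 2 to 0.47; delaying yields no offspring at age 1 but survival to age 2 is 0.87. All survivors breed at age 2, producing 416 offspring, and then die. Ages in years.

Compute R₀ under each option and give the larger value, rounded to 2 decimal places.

breed at age 1: R₀ = 0.56 × (119 + 0.47 × 416) = 0.56 × 314.5200 = 176.1312
delay to age 2: R₀ = 0.56 × (0.87 × 416) = 0.56 × 361.9200 = 202.6752
Higher: delay to age 2 (202.6752).

202.68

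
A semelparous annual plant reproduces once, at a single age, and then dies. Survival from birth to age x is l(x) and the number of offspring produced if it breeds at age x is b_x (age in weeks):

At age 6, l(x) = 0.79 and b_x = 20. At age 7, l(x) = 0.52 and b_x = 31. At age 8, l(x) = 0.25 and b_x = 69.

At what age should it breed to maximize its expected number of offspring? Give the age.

8

Expected offspring if breeding at age x = l(x) × b_x:
  age 6: 0.79 × 20 = 15.800
  age 7: 0.52 × 31 = 16.120
  age 8: 0.25 × 69 = 17.250
Maximum at age 8 (17.250).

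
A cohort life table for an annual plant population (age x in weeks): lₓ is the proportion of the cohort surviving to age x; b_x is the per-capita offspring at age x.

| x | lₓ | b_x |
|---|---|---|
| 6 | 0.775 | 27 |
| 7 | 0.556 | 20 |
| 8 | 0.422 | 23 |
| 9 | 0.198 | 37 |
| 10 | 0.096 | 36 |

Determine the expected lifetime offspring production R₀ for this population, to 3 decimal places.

52.533

R₀ = Σ lₓ b_x:
  age 6: 0.775 × 27 = 20.9250
  age 7: 0.556 × 20 = 11.1200
  age 8: 0.422 × 23 = 9.7060
  age 9: 0.198 × 37 = 7.3260
  age 10: 0.096 × 36 = 3.4560
R₀ = 20.9250 + 11.1200 + 9.7060 + 7.3260 + 3.4560 = 52.5330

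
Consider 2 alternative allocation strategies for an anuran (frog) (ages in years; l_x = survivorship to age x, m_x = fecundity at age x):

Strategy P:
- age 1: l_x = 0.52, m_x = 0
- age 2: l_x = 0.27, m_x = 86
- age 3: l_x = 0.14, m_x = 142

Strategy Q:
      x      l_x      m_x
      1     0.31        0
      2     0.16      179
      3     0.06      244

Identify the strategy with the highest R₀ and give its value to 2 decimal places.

Strategy P: R₀ = 0.52×0 + 0.27×86 + 0.14×142 = 43.1000
Strategy Q: R₀ = 0.31×0 + 0.16×179 + 0.06×244 = 43.2800
Highest R₀: strategy Q with 43.2800.

43.28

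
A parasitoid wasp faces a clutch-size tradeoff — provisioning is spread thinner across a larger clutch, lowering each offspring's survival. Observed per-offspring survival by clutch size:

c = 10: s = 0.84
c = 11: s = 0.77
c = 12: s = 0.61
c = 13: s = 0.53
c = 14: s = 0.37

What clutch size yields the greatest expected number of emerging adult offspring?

Expected emerging adult offspring = c × s(c):
  c=10: 10 × 0.84 = 8.400
  c=11: 11 × 0.77 = 8.470
  c=12: 12 × 0.61 = 7.320
  c=13: 13 × 0.53 = 6.890
  c=14: 14 × 0.37 = 5.180
Maximum at c = 11 (8.470 emerging adult offspring).

11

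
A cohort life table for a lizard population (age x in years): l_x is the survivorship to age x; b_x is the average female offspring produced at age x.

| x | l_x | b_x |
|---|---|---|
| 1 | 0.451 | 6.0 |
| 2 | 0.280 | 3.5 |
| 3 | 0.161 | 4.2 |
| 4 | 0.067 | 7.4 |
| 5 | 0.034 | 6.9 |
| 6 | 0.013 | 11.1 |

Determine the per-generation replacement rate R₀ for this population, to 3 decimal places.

5.237

R₀ = Σ l_x b_x:
  age 1: 0.451 × 6.0 = 2.7060
  age 2: 0.280 × 3.5 = 0.9800
  age 3: 0.161 × 4.2 = 0.6762
  age 4: 0.067 × 7.4 = 0.4958
  age 5: 0.034 × 6.9 = 0.2346
  age 6: 0.013 × 11.1 = 0.1443
R₀ = 2.7060 + 0.9800 + 0.6762 + 0.4958 + 0.2346 + 0.1443 = 5.2369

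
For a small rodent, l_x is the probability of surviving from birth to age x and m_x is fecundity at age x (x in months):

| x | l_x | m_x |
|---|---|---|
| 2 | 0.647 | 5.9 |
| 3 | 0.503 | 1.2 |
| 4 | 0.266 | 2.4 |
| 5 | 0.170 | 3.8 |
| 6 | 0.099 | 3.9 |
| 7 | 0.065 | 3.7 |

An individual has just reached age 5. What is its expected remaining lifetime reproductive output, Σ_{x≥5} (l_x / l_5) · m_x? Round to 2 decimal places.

l_5 = 0.170. Conditional survival from age 5 to x is l_x / l_5.
  x=5: (0.170/0.170) × 3.8 = 3.8000
  x=6: (0.099/0.170) × 3.9 = 2.2712
  x=7: (0.065/0.170) × 3.7 = 1.4147
Sum = 3.8000 + 2.2712 + 1.4147 = 7.4859

7.49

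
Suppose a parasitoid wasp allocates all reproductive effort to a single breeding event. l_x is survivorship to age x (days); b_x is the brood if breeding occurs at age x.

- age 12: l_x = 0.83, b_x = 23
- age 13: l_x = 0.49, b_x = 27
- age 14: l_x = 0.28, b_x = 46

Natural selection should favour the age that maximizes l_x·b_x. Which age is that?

12

Expected offspring if breeding at age x = l_x × b_x:
  age 12: 0.83 × 23 = 19.090
  age 13: 0.49 × 27 = 13.230
  age 14: 0.28 × 46 = 12.880
Maximum at age 12 (19.090).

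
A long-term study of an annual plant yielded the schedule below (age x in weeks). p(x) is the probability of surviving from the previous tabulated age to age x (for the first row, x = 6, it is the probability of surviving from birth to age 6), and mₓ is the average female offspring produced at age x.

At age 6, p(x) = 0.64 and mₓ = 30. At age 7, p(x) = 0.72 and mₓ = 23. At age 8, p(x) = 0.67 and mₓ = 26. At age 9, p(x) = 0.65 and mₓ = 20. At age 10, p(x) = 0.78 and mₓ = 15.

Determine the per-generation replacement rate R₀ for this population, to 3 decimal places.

Survivorship from birth: l_x = p_6·p_7·…·p_x.
  l_6 = 0.64000
  l_7 = 0.46080
  l_8 = 0.30874
  l_9 = 0.20068
  l_10 = 0.15653
R₀ = Σ l_x mₓ:
  age 6: 0.64000 × 30 = 19.2000
  age 7: 0.46080 × 23 = 10.5984
  age 8: 0.30874 × 26 = 8.0272
  age 9: 0.20068 × 20 = 4.0136
  age 10: 0.15653 × 15 = 2.3479
R₀ = 19.2000 + 10.5984 + 8.0272 + 4.0136 + 2.3479 = 44.1872

44.187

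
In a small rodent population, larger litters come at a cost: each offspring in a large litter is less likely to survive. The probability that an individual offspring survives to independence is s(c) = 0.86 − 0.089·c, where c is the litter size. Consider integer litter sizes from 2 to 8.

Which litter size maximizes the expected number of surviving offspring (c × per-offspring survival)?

5

Expected surviving offspring = c × s(c):
  c=2: 2 × 0.682 = 1.364
  c=3: 3 × 0.593 = 1.779
  c=4: 4 × 0.504 = 2.016
  c=5: 5 × 0.415 = 2.075
  c=6: 6 × 0.326 = 1.956
  c=7: 7 × 0.237 = 1.659
  c=8: 8 × 0.148 = 1.184
Maximum at c = 5 (2.075 surviving offspring).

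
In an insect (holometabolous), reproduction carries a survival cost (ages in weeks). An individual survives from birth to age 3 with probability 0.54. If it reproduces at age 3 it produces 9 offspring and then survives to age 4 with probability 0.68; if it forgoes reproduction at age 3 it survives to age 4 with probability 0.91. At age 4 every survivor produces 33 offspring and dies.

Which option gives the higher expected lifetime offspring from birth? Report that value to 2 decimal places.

16.98

breed at age 3: R₀ = 0.54 × (9 + 0.68 × 33) = 0.54 × 31.4400 = 16.9776
delay to age 4: R₀ = 0.54 × (0.91 × 33) = 0.54 × 30.0300 = 16.2162
Higher: breed at age 3 (16.9776).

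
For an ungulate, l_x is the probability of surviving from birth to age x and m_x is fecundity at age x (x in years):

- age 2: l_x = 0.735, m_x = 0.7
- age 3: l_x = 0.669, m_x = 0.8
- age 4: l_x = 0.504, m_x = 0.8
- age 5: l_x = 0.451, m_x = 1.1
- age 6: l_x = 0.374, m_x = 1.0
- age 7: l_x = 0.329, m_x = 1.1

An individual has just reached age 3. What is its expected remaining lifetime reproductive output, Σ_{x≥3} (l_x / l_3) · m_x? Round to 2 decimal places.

3.24

l_3 = 0.669. Conditional survival from age 3 to x is l_x / l_3.
  x=3: (0.669/0.669) × 0.8 = 0.8000
  x=4: (0.504/0.669) × 0.8 = 0.6027
  x=5: (0.451/0.669) × 1.1 = 0.7416
  x=6: (0.374/0.669) × 1.0 = 0.5590
  x=7: (0.329/0.669) × 1.1 = 0.5410
Sum = 0.8000 + 0.6027 + 0.7416 + 0.5590 + 0.5410 = 3.2442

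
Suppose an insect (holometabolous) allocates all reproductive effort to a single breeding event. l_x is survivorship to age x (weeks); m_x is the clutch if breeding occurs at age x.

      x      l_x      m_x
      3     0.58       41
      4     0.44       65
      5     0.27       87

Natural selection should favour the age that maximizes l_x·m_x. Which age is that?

Expected offspring if breeding at age x = l_x × m_x:
  age 3: 0.58 × 41 = 23.780
  age 4: 0.44 × 65 = 28.600
  age 5: 0.27 × 87 = 23.490
Maximum at age 4 (28.600).

4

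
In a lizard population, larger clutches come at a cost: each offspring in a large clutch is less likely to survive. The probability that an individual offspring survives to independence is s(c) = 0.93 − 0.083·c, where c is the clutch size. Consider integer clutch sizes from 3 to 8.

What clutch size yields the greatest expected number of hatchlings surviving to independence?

6

Expected hatchlings surviving to independence = c × s(c):
  c=3: 3 × 0.681 = 2.043
  c=4: 4 × 0.598 = 2.392
  c=5: 5 × 0.515 = 2.575
  c=6: 6 × 0.432 = 2.592
  c=7: 7 × 0.349 = 2.443
  c=8: 8 × 0.266 = 2.128
Maximum at c = 6 (2.592 hatchlings surviving to independence).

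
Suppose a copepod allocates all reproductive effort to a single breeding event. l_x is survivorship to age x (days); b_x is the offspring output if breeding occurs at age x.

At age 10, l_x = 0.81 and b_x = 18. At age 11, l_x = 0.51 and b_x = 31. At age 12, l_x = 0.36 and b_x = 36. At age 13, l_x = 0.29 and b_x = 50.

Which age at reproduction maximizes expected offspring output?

11

Expected offspring if breeding at age x = l_x × b_x:
  age 10: 0.81 × 18 = 14.580
  age 11: 0.51 × 31 = 15.810
  age 12: 0.36 × 36 = 12.960
  age 13: 0.29 × 50 = 14.500
Maximum at age 11 (15.810).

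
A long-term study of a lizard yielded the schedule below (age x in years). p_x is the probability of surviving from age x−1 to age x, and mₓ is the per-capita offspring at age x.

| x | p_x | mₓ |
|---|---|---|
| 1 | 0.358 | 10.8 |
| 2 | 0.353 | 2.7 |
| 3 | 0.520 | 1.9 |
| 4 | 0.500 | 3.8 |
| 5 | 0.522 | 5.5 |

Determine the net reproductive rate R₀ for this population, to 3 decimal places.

Survivorship from birth: l_x = p_1·p_2·…·p_x.
  l_1 = 0.35800
  l_2 = 0.12637
  l_3 = 0.06571
  l_4 = 0.03286
  l_5 = 0.01715
R₀ = Σ l_x mₓ:
  age 1: 0.35800 × 10.8 = 3.8664
  age 2: 0.12637 × 2.7 = 0.3412
  age 3: 0.06571 × 1.9 = 0.1248
  age 4: 0.03286 × 3.8 = 0.1249
  age 5: 0.01715 × 5.5 = 0.0943
R₀ = 3.8664 + 0.3412 + 0.1248 + 0.1249 + 0.0943 = 4.5516

4.552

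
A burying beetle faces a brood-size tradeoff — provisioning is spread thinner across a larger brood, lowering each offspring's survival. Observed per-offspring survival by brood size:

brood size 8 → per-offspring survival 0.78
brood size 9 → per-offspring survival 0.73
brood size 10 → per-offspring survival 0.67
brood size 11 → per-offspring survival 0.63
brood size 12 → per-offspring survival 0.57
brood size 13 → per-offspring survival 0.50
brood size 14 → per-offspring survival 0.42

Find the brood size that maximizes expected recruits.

Expected recruits = c × s(c):
  c=8: 8 × 0.78 = 6.240
  c=9: 9 × 0.73 = 6.570
  c=10: 10 × 0.67 = 6.700
  c=11: 11 × 0.63 = 6.930
  c=12: 12 × 0.57 = 6.840
  c=13: 13 × 0.50 = 6.500
  c=14: 14 × 0.42 = 5.880
Maximum at c = 11 (6.930 recruits).

11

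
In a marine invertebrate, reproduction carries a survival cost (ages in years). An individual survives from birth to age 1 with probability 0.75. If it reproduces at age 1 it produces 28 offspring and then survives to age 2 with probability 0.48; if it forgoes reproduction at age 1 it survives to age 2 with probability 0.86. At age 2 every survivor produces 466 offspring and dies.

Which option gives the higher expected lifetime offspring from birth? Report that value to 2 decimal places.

breed at age 1: R₀ = 0.75 × (28 + 0.48 × 466) = 0.75 × 251.6800 = 188.7600
delay to age 2: R₀ = 0.75 × (0.86 × 466) = 0.75 × 400.7600 = 300.5700
Higher: delay to age 2 (300.5700).

300.57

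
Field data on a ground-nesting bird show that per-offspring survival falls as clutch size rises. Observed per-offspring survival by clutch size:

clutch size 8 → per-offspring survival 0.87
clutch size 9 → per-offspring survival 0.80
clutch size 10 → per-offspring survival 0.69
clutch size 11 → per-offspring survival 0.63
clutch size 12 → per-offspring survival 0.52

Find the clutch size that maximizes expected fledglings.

Expected fledglings = c × s(c):
  c=8: 8 × 0.87 = 6.960
  c=9: 9 × 0.80 = 7.200
  c=10: 10 × 0.69 = 6.900
  c=11: 11 × 0.63 = 6.930
  c=12: 12 × 0.52 = 6.240
Maximum at c = 9 (7.200 fledglings).

9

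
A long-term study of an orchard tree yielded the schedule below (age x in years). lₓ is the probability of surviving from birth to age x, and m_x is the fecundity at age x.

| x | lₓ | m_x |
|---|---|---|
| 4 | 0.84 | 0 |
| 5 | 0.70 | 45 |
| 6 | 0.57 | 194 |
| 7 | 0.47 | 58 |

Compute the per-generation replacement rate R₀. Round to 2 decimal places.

R₀ = Σ lₓ m_x:
  age 4: 0.84 × 0 = 0.0000
  age 5: 0.70 × 45 = 31.5000
  age 6: 0.57 × 194 = 110.5800
  age 7: 0.47 × 58 = 27.2600
R₀ = 0.0000 + 31.5000 + 110.5800 + 27.2600 = 169.3400

169.34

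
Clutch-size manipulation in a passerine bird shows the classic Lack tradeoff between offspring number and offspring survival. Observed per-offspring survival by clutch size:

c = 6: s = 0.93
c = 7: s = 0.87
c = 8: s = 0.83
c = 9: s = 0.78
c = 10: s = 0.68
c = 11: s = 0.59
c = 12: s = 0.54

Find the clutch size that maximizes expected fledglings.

Expected fledglings = c × s(c):
  c=6: 6 × 0.93 = 5.580
  c=7: 7 × 0.87 = 6.090
  c=8: 8 × 0.83 = 6.640
  c=9: 9 × 0.78 = 7.020
  c=10: 10 × 0.68 = 6.800
  c=11: 11 × 0.59 = 6.490
  c=12: 12 × 0.54 = 6.480
Maximum at c = 9 (7.020 fledglings).

9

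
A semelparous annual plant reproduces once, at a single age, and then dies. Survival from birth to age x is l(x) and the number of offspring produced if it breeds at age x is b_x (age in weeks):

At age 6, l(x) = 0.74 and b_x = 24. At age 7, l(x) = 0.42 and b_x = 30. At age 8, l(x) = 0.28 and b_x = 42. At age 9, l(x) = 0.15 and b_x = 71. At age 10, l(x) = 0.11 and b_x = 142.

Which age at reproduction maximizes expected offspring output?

Expected offspring if breeding at age x = l(x) × b_x:
  age 6: 0.74 × 24 = 17.760
  age 7: 0.42 × 30 = 12.600
  age 8: 0.28 × 42 = 11.760
  age 9: 0.15 × 71 = 10.650
  age 10: 0.11 × 142 = 15.620
Maximum at age 6 (17.760).

6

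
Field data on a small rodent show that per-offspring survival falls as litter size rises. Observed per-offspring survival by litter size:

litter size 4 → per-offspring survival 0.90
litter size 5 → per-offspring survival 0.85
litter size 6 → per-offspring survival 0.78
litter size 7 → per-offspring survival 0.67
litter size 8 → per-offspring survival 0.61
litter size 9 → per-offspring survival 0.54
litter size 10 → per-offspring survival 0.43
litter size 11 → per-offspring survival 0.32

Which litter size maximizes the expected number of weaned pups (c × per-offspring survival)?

Expected weaned pups = c × s(c):
  c=4: 4 × 0.90 = 3.600
  c=5: 5 × 0.85 = 4.250
  c=6: 6 × 0.78 = 4.680
  c=7: 7 × 0.67 = 4.690
  c=8: 8 × 0.61 = 4.880
  c=9: 9 × 0.54 = 4.860
  c=10: 10 × 0.43 = 4.300
  c=11: 11 × 0.32 = 3.520
Maximum at c = 8 (4.880 weaned pups).

8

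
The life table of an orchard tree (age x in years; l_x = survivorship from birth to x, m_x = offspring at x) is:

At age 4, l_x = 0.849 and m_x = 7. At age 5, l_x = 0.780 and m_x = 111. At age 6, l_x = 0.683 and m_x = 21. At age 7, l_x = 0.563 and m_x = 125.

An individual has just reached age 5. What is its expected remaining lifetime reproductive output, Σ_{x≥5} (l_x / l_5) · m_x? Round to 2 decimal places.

219.61

l_5 = 0.780. Conditional survival from age 5 to x is l_x / l_5.
  x=5: (0.780/0.780) × 111 = 111.0000
  x=6: (0.683/0.780) × 21 = 18.3885
  x=7: (0.563/0.780) × 125 = 90.2244
Sum = 111.0000 + 18.3885 + 90.2244 = 219.6128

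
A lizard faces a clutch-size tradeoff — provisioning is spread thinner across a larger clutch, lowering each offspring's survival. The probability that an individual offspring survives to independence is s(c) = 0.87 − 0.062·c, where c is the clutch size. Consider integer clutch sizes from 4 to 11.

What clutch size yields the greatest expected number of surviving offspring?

Expected surviving offspring = c × s(c):
  c=4: 4 × 0.622 = 2.488
  c=5: 5 × 0.560 = 2.800
  c=6: 6 × 0.498 = 2.988
  c=7: 7 × 0.436 = 3.052
  c=8: 8 × 0.374 = 2.992
  c=9: 9 × 0.312 = 2.808
  c=10: 10 × 0.250 = 2.500
  c=11: 11 × 0.188 = 2.068
Maximum at c = 7 (3.052 surviving offspring).

7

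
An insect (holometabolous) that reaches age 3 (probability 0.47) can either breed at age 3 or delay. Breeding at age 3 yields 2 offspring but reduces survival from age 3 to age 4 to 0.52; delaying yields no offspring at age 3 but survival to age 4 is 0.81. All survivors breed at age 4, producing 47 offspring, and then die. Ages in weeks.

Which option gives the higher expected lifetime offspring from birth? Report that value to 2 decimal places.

breed at age 3: R₀ = 0.47 × (2 + 0.52 × 47) = 0.47 × 26.4400 = 12.4268
delay to age 4: R₀ = 0.47 × (0.81 × 47) = 0.47 × 38.0700 = 17.8929
Higher: delay to age 4 (17.8929).

17.89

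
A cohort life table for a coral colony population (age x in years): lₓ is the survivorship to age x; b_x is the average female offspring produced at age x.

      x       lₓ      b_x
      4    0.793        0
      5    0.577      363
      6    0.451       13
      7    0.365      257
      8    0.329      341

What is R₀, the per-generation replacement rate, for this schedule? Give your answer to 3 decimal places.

R₀ = Σ lₓ b_x:
  age 4: 0.793 × 0 = 0.0000
  age 5: 0.577 × 363 = 209.4510
  age 6: 0.451 × 13 = 5.8630
  age 7: 0.365 × 257 = 93.8050
  age 8: 0.329 × 341 = 112.1890
R₀ = 0.0000 + 209.4510 + 5.8630 + 93.8050 + 112.1890 = 421.3080

421.308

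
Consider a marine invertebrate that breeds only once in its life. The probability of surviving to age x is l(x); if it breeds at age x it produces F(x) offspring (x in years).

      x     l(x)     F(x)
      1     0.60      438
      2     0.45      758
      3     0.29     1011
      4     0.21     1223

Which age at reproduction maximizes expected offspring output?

2

Expected offspring if breeding at age x = l(x) × F(x):
  age 1: 0.60 × 438 = 262.800
  age 2: 0.45 × 758 = 341.100
  age 3: 0.29 × 1011 = 293.190
  age 4: 0.21 × 1223 = 256.830
Maximum at age 2 (341.100).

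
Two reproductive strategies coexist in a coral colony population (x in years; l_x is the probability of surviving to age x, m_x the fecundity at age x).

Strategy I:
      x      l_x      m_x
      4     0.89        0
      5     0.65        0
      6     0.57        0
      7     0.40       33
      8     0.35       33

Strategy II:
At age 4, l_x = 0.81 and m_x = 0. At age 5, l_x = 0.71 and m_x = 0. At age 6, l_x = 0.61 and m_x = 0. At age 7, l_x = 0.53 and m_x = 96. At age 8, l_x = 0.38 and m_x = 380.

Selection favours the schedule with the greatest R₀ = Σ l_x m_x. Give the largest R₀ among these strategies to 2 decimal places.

195.28

Strategy I: R₀ = 0.89×0 + 0.65×0 + 0.57×0 + 0.40×33 + 0.35×33 = 24.7500
Strategy II: R₀ = 0.81×0 + 0.71×0 + 0.61×0 + 0.53×96 + 0.38×380 = 195.2800
Highest R₀: strategy II with 195.2800.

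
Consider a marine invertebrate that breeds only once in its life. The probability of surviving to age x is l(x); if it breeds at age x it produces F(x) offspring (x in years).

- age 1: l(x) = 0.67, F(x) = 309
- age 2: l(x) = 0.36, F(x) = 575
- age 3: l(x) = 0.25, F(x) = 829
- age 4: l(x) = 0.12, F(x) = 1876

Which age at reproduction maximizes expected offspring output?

Expected offspring if breeding at age x = l(x) × F(x):
  age 1: 0.67 × 309 = 207.030
  age 2: 0.36 × 575 = 207.000
  age 3: 0.25 × 829 = 207.250
  age 4: 0.12 × 1876 = 225.120
Maximum at age 4 (225.120).

4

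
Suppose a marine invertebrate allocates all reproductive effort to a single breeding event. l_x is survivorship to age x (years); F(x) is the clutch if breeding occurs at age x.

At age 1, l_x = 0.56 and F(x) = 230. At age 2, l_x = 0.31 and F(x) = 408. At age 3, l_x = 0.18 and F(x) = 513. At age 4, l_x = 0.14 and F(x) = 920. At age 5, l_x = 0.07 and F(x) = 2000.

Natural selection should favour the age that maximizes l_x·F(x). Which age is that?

5

Expected offspring if breeding at age x = l_x × F(x):
  age 1: 0.56 × 230 = 128.800
  age 2: 0.31 × 408 = 126.480
  age 3: 0.18 × 513 = 92.340
  age 4: 0.14 × 920 = 128.800
  age 5: 0.07 × 2000 = 140.000
Maximum at age 5 (140.000).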